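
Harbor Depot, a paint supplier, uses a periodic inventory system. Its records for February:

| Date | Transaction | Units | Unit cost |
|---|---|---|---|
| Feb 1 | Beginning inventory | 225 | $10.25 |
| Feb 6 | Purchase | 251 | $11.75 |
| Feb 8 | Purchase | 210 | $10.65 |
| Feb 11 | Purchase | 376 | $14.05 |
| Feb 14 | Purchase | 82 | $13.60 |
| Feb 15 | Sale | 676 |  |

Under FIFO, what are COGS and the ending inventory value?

Feb 15, 676 sold [FIFO — oldest first]: 225 @ $10.25 + 251 @ $11.75 + 200 @ $10.65 = $7,385.50
Ending inventory: 10 @ $10.65 + 376 @ $14.05 + 82 @ $13.60 = $6,504.50

COGS = $7,385.50; ending inventory = $6,504.50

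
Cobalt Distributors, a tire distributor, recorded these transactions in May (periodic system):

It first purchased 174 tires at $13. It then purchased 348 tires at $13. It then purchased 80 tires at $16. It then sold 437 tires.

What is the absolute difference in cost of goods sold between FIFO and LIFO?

$240

FIFO COGS: 174 @ $13 + 263 @ $13 = $5,681
LIFO COGS: 80 @ $16 + 348 @ $13 + 9 @ $13 = $5,921
Difference = |$5,681 − $5,921| = $240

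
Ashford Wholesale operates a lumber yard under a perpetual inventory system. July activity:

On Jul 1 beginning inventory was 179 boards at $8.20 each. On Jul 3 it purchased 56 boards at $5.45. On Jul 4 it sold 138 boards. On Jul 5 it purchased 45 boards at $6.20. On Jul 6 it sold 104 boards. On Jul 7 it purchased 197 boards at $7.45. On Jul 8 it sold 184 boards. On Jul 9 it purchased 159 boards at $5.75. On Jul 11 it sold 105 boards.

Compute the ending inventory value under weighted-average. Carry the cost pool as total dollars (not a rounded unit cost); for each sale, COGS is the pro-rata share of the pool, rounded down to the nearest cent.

Ending inventory = $645.74

After Jul 1: 179 on hand, pool $1,467.80 (≈ $8.2000 each)
After Jul 3: 235 on hand, pool $1,773.00 (≈ $7.5447 each)
Jul 4, sell 138: 138/235 × $1,773.00 → $1,041.16
After Jul 5: 142 on hand, pool $1,010.84 (≈ $7.1186 each)
Jul 6, sell 104: 104/142 × $1,010.84 → $740.33
After Jul 7: 235 on hand, pool $1,738.16 (≈ $7.3964 each)
Jul 8, sell 184: 184/235 × $1,738.16 → $1,360.94
After Jul 9: 210 on hand, pool $1,291.47 (≈ $6.1499 each)
Jul 11, sell 105: 105/210 × $1,291.47 → $645.73
Total COGS = $1,041.16 + $740.33 + $1,360.94 + $645.73 = $3,788.16
Ending inventory (cost pool remaining) = $645.74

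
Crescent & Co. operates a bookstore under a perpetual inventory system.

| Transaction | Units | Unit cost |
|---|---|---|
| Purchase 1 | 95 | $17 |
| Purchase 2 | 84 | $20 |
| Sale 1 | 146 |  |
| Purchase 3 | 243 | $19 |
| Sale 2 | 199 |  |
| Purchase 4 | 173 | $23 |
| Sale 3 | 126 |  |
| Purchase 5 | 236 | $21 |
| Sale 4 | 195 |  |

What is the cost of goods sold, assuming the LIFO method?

COGS = $13,508

Sale 1 (146) [LIFO — newest first]: 84 @ $20 + 62 @ $17 = $2,734
Sale 2 (199) [LIFO — newest first]: 199 @ $19 = $3,781
Sale 3 (126) [LIFO — newest first]: 126 @ $23 = $2,898
Sale 4 (195) [LIFO — newest first]: 195 @ $21 = $4,095
Total COGS = $2,734 + $3,781 + $2,898 + $4,095 = $13,508
Ending inventory: 33 @ $17 + 44 @ $19 + 47 @ $23 + 41 @ $21 = $3,339
Check: goods available $16,847 = COGS $13,508 + ending $3,339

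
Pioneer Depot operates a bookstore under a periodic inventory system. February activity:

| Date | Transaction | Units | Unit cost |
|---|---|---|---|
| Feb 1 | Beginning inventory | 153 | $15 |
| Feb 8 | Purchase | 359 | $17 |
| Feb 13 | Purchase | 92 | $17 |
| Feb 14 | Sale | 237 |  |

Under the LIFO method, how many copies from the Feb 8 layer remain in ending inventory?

214

Feb 14, 237 sold [LIFO — newest first]: 92 @ $17 + 145 @ $17 = $4,029
Ending inventory: 153 @ $15 + 214 @ $17 = $5,933
Check: goods available $9,962 = COGS $4,029 + ending $5,933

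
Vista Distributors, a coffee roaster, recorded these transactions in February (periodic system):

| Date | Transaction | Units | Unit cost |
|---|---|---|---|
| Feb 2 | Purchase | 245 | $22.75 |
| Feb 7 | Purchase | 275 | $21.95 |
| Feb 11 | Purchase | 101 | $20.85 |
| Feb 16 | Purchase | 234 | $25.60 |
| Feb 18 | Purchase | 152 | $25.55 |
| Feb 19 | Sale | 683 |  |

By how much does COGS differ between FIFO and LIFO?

FIFO COGS: 245 @ $22.75 + 275 @ $21.95 + 101 @ $20.85 + 62 @ $25.60 = $15,303.05
LIFO COGS: 152 @ $25.55 + 234 @ $25.60 + 101 @ $20.85 + 196 @ $21.95 = $16,282.05
Difference = |$15,303.05 − $16,282.05| = $979.00

$979.00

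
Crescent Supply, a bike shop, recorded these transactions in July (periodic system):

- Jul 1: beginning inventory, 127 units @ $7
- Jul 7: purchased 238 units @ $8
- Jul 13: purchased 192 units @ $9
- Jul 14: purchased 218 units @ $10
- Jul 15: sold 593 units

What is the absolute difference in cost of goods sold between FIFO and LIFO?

FIFO COGS: 127 @ $7 + 238 @ $8 + 192 @ $9 + 36 @ $10 = $4,881
LIFO COGS: 218 @ $10 + 192 @ $9 + 183 @ $8 = $5,372
Difference = |$4,881 − $5,372| = $491

$491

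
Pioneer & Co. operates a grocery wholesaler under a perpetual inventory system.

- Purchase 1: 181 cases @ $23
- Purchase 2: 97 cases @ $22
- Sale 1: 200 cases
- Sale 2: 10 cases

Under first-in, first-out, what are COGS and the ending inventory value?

COGS = $4,801; ending inventory = $1,496

Sale 1 (200) [FIFO — oldest first]: 181 @ $23 + 19 @ $22 = $4,581
Sale 2 (10) [FIFO — oldest first]: 10 @ $22 = $220
Total COGS = $4,581 + $220 = $4,801
Ending inventory: 68 @ $22 = $1,496
Check: goods available $6,297 = COGS $4,801 + ending $1,496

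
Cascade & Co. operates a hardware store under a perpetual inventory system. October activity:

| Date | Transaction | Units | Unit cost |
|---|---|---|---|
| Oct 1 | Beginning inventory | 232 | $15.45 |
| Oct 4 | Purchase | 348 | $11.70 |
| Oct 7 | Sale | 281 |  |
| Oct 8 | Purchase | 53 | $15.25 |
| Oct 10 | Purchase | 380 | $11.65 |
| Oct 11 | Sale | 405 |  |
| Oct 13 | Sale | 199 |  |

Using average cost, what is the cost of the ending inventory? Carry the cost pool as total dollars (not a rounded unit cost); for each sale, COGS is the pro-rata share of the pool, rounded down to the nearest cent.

After Oct 1: 232 on hand, pool $3,584.40 (≈ $15.4500 each)
After Oct 4: 580 on hand, pool $7,656.00 (≈ $13.2000 each)
Oct 7, sell 281: 281/580 × $7,656.00 → $3,709.20
After Oct 8: 352 on hand, pool $4,755.05 (≈ $13.5087 each)
After Oct 10: 732 on hand, pool $9,182.05 (≈ $12.5438 each)
Oct 11, sell 405: 405/732 × $9,182.05 → $5,080.23
Oct 13, sell 199: 199/327 × $4,101.82 → $2,496.21
Total COGS = $3,709.20 + $5,080.23 + $2,496.21 = $11,285.64
Ending inventory (cost pool remaining) = $1,605.61
Check: goods available $12,891.25 = COGS $11,285.64 + ending $1,605.61

Ending inventory = $1,605.61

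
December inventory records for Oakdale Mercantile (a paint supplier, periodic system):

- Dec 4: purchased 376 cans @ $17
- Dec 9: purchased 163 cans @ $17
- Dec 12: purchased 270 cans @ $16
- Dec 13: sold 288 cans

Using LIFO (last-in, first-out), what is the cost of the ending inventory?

Dec 13, 288 sold [LIFO — newest first]: 270 @ $16 + 18 @ $17 = $4,626
Ending inventory: 376 @ $17 + 145 @ $17 = $8,857
Check: goods available $13,483 = COGS $4,626 + ending $8,857

Ending inventory = $8,857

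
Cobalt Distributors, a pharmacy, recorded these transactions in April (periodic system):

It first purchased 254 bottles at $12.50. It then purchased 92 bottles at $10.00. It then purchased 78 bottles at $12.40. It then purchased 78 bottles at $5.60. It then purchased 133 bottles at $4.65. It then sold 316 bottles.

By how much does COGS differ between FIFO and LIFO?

$1,502.55

FIFO COGS: 254 @ $12.50 + 62 @ $10.00 = $3,795.00
LIFO COGS: 133 @ $4.65 + 78 @ $5.60 + 78 @ $12.40 + 27 @ $10.00 = $2,292.45
Difference = |$3,795.00 − $2,292.45| = $1,502.55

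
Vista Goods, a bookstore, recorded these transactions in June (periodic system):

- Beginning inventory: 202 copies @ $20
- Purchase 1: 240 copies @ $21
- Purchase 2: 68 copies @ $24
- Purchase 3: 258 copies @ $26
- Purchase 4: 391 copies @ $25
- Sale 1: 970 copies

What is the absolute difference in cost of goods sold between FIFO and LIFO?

FIFO COGS: 202 @ $20 + 240 @ $21 + 68 @ $24 + 258 @ $26 + 202 @ $25 = $22,470
LIFO COGS: 391 @ $25 + 258 @ $26 + 68 @ $24 + 240 @ $21 + 13 @ $20 = $23,415
Difference = |$22,470 − $23,415| = $945

$945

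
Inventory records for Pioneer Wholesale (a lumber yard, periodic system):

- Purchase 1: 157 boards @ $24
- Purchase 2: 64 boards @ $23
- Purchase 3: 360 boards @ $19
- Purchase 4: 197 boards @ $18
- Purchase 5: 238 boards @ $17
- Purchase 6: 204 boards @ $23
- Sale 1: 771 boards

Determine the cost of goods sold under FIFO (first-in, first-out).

Sale 1 (771) [FIFO — oldest first]: 157 @ $24 + 64 @ $23 + 360 @ $19 + 190 @ $18 = $15,500
Ending inventory: 7 @ $18 + 238 @ $17 + 204 @ $23 = $8,864

COGS = $15,500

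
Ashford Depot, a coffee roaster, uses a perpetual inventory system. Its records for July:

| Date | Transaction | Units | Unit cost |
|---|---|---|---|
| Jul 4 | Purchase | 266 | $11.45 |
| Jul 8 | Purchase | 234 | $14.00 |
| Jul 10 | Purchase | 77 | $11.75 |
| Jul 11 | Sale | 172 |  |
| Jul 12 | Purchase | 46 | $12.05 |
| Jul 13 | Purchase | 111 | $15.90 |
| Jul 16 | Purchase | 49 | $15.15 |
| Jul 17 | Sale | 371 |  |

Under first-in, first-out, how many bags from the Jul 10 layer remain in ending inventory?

34

Jul 11, 172 sold [FIFO — oldest first]: 172 @ $11.45 = $1,969.40
Jul 17, 371 sold [FIFO — oldest first]: 94 @ $11.45 + 234 @ $14.00 + 43 @ $11.75 = $4,857.55
Total COGS = $1,969.40 + $4,857.55 = $6,826.95
Ending inventory: 34 @ $11.75 + 46 @ $12.05 + 111 @ $15.90 + 49 @ $15.15 = $3,461.05
Check: goods available $10,288.00 = COGS $6,826.95 + ending $3,461.05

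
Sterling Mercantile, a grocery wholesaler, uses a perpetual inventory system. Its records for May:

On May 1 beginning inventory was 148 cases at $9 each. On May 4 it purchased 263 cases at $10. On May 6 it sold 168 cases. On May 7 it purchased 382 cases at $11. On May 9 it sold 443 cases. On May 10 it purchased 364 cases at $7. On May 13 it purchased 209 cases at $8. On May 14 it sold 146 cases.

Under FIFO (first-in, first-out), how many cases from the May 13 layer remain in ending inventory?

209

May 6, 168 sold [FIFO — oldest first]: 148 @ $9 + 20 @ $10 = $1,532
May 9, 443 sold [FIFO — oldest first]: 243 @ $10 + 200 @ $11 = $4,630
May 14, 146 sold [FIFO — oldest first]: 146 @ $11 = $1,606
Total COGS = $1,532 + $4,630 + $1,606 = $7,768
Ending inventory: 36 @ $11 + 364 @ $7 + 209 @ $8 = $4,616
Check: goods available $12,384 = COGS $7,768 + ending $4,616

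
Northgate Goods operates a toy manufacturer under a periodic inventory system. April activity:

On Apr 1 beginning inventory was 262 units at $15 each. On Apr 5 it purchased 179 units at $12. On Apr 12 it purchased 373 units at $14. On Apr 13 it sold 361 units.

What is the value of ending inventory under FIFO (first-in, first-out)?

Apr 13, 361 sold [FIFO — oldest first]: 262 @ $15 + 99 @ $12 = $5,118
Ending inventory: 80 @ $12 + 373 @ $14 = $6,182

Ending inventory = $6,182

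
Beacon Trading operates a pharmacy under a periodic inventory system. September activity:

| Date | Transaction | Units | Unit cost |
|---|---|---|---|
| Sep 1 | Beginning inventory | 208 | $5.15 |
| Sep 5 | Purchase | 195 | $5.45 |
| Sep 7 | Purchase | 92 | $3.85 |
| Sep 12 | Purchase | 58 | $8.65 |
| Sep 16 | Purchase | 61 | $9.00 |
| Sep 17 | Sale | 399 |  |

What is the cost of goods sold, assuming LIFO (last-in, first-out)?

Sep 17, 399 sold [LIFO — newest first]: 61 @ $9.00 + 58 @ $8.65 + 92 @ $3.85 + 188 @ $5.45 = $2,429.50
Ending inventory: 208 @ $5.15 + 7 @ $5.45 = $1,109.35

COGS = $2,429.50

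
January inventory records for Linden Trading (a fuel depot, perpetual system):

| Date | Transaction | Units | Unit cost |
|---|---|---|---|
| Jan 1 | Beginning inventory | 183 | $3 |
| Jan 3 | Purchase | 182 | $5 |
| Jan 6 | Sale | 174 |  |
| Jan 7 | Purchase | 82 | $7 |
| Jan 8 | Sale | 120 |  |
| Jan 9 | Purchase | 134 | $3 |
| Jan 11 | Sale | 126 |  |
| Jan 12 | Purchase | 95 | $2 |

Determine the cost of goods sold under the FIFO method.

Jan 6, 174 sold [FIFO — oldest first]: 174 @ $3 = $522
Jan 8, 120 sold [FIFO — oldest first]: 9 @ $3 + 111 @ $5 = $582
Jan 11, 126 sold [FIFO — oldest first]: 71 @ $5 + 55 @ $7 = $740
Total COGS = $522 + $582 + $740 = $1,844
Ending inventory: 27 @ $7 + 134 @ $3 + 95 @ $2 = $781
Check: goods available $2,625 = COGS $1,844 + ending $781

COGS = $1,844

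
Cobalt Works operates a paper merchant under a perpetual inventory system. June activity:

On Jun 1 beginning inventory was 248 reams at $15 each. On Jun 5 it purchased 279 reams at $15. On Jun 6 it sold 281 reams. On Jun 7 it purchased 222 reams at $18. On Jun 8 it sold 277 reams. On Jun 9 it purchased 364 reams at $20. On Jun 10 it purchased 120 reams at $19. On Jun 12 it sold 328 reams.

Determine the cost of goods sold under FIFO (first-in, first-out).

Jun 6, 281 sold [FIFO — oldest first]: 248 @ $15 + 33 @ $15 = $4,215
Jun 8, 277 sold [FIFO — oldest first]: 246 @ $15 + 31 @ $18 = $4,248
Jun 12, 328 sold [FIFO — oldest first]: 191 @ $18 + 137 @ $20 = $6,178
Total COGS = $4,215 + $4,248 + $6,178 = $14,641
Ending inventory: 227 @ $20 + 120 @ $19 = $6,820

COGS = $14,641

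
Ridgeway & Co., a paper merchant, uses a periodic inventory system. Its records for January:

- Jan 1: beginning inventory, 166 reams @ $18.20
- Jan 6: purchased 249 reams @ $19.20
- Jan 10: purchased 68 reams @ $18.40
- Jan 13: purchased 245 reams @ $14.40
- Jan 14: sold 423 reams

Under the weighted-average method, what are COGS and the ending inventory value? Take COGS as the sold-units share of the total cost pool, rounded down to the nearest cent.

Jan 14, sell 423: 423/728 × $12,581.20 → $7,310.23
Ending inventory (cost pool remaining) = $5,270.97

COGS = $7,310.23; ending inventory = $5,270.97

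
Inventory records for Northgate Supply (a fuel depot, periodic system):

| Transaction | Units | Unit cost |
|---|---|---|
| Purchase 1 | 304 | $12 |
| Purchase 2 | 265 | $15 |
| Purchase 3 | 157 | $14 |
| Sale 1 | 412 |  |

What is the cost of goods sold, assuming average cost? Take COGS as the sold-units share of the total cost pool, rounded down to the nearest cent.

Sale 1, sell 412: 412/726 × $9,821.00 → $5,573.34
Ending inventory (cost pool remaining) = $4,247.66

COGS = $5,573.34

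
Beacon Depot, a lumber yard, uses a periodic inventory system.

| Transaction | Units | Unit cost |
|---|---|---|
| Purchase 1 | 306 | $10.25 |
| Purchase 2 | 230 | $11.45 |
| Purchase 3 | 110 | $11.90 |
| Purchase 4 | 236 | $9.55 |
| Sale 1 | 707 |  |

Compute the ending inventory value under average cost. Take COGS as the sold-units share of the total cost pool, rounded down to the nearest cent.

Ending inventory = $1,851.75

Sale 1, sell 707: 707/882 × $9,332.80 → $7,481.05
Ending inventory (cost pool remaining) = $1,851.75
Check: goods available $9,332.80 = COGS $7,481.05 + ending $1,851.75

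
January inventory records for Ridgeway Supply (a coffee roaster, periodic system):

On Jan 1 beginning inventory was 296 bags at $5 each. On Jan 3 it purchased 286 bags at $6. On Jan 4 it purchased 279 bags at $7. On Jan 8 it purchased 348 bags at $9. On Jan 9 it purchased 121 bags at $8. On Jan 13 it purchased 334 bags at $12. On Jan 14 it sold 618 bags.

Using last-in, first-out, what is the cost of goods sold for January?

COGS = $6,443

Jan 14, 618 sold [LIFO — newest first]: 334 @ $12 + 121 @ $8 + 163 @ $9 = $6,443
Ending inventory: 296 @ $5 + 286 @ $6 + 279 @ $7 + 185 @ $9 = $6,814
Check: goods available $13,257 = COGS $6,443 + ending $6,814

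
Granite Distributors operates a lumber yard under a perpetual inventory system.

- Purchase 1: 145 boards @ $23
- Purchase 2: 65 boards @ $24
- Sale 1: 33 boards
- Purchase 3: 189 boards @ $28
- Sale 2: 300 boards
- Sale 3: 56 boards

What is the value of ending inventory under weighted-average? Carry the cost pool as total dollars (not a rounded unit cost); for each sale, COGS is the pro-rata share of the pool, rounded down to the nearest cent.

After Purchase 1: 145 on hand, pool $3,335.00 (≈ $23.0000 each)
After Purchase 2: 210 on hand, pool $4,895.00 (≈ $23.3095 each)
Sale 1, sell 33: 33/210 × $4,895.00 → $769.21
After Purchase 3: 366 on hand, pool $9,417.79 (≈ $25.7317 each)
Sale 2, sell 300: 300/366 × $9,417.79 → $7,719.50
Sale 3, sell 56: 56/66 × $1,698.29 → $1,440.97
Total COGS = $769.21 + $7,719.50 + $1,440.97 = $9,929.68
Ending inventory (cost pool remaining) = $257.32

Ending inventory = $257.32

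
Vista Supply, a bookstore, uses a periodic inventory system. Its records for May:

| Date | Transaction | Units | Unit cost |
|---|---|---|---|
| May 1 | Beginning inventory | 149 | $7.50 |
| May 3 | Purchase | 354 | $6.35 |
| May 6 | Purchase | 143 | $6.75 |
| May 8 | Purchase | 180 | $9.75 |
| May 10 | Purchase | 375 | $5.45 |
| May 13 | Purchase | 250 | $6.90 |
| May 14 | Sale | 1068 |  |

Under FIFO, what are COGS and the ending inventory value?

May 14, 1068 sold [FIFO — oldest first]: 149 @ $7.50 + 354 @ $6.35 + 143 @ $6.75 + 180 @ $9.75 + 242 @ $5.45 = $7,404.55
Ending inventory: 133 @ $5.45 + 250 @ $6.90 = $2,449.85

COGS = $7,404.55; ending inventory = $2,449.85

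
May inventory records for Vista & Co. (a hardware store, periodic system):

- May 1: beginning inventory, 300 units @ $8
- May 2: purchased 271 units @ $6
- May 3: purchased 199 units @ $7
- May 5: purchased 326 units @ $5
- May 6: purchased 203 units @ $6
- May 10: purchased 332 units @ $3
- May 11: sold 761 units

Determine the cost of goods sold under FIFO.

COGS = $5,356

May 11, 761 sold [FIFO — oldest first]: 300 @ $8 + 271 @ $6 + 190 @ $7 = $5,356
Ending inventory: 9 @ $7 + 326 @ $5 + 203 @ $6 + 332 @ $3 = $3,907
Check: goods available $9,263 = COGS $5,356 + ending $3,907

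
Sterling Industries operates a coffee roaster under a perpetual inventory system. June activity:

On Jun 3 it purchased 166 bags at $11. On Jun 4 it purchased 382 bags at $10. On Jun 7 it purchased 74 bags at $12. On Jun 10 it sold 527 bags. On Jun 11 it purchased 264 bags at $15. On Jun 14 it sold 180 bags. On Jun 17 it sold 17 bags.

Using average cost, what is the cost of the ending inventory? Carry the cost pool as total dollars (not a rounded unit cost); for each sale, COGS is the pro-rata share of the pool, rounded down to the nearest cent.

After Jun 3: 166 on hand, pool $1,826.00 (≈ $11.0000 each)
After Jun 4: 548 on hand, pool $5,646.00 (≈ $10.3029 each)
After Jun 7: 622 on hand, pool $6,534.00 (≈ $10.5048 each)
Jun 10, sell 527: 527/622 × $6,534.00 → $5,536.04
After Jun 11: 359 on hand, pool $4,957.96 (≈ $13.8105 each)
Jun 14, sell 180: 180/359 × $4,957.96 → $2,485.88
Jun 17, sell 17: 17/179 × $2,472.08 → $234.77
Total COGS = $5,536.04 + $2,485.88 + $234.77 = $8,256.69
Ending inventory (cost pool remaining) = $2,237.31
Check: goods available $10,494.00 = COGS $8,256.69 + ending $2,237.31

Ending inventory = $2,237.31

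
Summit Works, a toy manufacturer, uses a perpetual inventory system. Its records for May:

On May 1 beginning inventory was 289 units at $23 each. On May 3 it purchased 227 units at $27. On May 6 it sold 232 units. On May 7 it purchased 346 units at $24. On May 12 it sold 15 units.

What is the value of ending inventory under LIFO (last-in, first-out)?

May 6, 232 sold [LIFO — newest first]: 227 @ $27 + 5 @ $23 = $6,244
May 12, 15 sold [LIFO — newest first]: 15 @ $24 = $360
Total COGS = $6,244 + $360 = $6,604
Ending inventory: 284 @ $23 + 331 @ $24 = $14,476
Check: goods available $21,080 = COGS $6,604 + ending $14,476

Ending inventory = $14,476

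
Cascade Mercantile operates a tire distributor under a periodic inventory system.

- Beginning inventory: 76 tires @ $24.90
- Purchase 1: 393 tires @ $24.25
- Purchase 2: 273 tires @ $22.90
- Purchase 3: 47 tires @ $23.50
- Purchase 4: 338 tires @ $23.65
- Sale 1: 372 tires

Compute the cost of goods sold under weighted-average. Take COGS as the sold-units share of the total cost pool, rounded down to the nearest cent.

Sale 1, sell 372: 372/1127 × $26,772.55 → $8,837.07
Ending inventory (cost pool remaining) = $17,935.48

COGS = $8,837.07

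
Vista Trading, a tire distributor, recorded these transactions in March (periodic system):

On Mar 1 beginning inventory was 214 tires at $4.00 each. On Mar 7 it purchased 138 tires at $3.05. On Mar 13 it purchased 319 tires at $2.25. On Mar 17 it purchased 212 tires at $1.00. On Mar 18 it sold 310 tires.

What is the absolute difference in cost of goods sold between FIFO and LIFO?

FIFO COGS: 214 @ $4.00 + 96 @ $3.05 = $1,148.80
LIFO COGS: 212 @ $1.00 + 98 @ $2.25 = $432.50
Difference = |$1,148.80 − $432.50| = $716.30

$716.30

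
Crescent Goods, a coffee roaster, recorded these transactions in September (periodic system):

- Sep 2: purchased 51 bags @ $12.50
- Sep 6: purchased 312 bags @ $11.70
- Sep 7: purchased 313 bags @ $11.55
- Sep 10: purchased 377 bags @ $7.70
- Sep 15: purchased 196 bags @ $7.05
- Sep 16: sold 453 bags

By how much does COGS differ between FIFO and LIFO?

FIFO COGS: 51 @ $12.50 + 312 @ $11.70 + 90 @ $11.55 = $5,327.40
LIFO COGS: 196 @ $7.05 + 257 @ $7.70 = $3,360.70
Difference = |$5,327.40 − $3,360.70| = $1,966.70

$1,966.70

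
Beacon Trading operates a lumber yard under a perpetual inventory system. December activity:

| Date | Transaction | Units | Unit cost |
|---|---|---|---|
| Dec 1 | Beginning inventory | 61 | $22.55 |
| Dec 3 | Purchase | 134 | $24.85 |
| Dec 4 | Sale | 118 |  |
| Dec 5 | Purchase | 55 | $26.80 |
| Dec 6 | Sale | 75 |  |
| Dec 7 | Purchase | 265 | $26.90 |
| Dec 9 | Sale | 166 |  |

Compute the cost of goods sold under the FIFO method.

COGS = $9,111.55

Dec 4, 118 sold [FIFO — oldest first]: 61 @ $22.55 + 57 @ $24.85 = $2,792.00
Dec 6, 75 sold [FIFO — oldest first]: 75 @ $24.85 = $1,863.75
Dec 9, 166 sold [FIFO — oldest first]: 2 @ $24.85 + 55 @ $26.80 + 109 @ $26.90 = $4,455.80
Total COGS = $2,792.00 + $1,863.75 + $4,455.80 = $9,111.55
Ending inventory: 156 @ $26.90 = $4,196.40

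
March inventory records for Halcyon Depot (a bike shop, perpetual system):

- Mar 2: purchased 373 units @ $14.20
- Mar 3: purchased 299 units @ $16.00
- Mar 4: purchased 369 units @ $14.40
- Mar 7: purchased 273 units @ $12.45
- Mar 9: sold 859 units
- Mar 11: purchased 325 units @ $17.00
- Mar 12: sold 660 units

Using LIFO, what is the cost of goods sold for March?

COGS = $22,614.05

Mar 9, 859 sold [LIFO — newest first]: 273 @ $12.45 + 369 @ $14.40 + 217 @ $16.00 = $12,184.45
Mar 12, 660 sold [LIFO — newest first]: 325 @ $17.00 + 82 @ $16.00 + 253 @ $14.20 = $10,429.60
Total COGS = $12,184.45 + $10,429.60 = $22,614.05
Ending inventory: 120 @ $14.20 = $1,704.00
Check: goods available $24,318.05 = COGS $22,614.05 + ending $1,704.00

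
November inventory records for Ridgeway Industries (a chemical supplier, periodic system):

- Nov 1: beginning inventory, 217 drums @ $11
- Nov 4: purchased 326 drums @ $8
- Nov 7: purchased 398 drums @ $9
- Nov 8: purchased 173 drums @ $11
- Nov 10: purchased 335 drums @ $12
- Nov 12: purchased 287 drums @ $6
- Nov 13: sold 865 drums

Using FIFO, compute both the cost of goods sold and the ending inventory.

Nov 13, 865 sold [FIFO — oldest first]: 217 @ $11 + 326 @ $8 + 322 @ $9 = $7,893
Ending inventory: 76 @ $9 + 173 @ $11 + 335 @ $12 + 287 @ $6 = $8,329
Check: goods available $16,222 = COGS $7,893 + ending $8,329

COGS = $7,893; ending inventory = $8,329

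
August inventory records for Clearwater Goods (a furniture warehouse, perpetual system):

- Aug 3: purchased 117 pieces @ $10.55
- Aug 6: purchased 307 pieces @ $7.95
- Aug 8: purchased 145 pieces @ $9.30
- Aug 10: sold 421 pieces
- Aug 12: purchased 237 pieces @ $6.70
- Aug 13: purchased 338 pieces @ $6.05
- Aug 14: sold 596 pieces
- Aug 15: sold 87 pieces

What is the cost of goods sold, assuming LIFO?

COGS = $8,234.30

Aug 10, 421 sold [LIFO — newest first]: 145 @ $9.30 + 276 @ $7.95 = $3,542.70
Aug 14, 596 sold [LIFO — newest first]: 338 @ $6.05 + 237 @ $6.70 + 21 @ $7.95 = $3,799.75
Aug 15, 87 sold [LIFO — newest first]: 10 @ $7.95 + 77 @ $10.55 = $891.85
Total COGS = $3,542.70 + $3,799.75 + $891.85 = $8,234.30
Ending inventory: 40 @ $10.55 = $422.00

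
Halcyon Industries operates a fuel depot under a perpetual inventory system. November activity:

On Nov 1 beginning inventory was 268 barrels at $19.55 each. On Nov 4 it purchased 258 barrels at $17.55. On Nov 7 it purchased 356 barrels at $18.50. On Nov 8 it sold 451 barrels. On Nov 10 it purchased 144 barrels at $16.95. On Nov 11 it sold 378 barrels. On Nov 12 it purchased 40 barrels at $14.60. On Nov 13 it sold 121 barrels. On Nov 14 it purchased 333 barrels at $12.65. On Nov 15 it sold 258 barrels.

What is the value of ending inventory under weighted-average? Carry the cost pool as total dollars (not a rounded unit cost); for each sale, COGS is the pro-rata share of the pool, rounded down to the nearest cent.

Ending inventory = $2,657.69

After Nov 1: 268 on hand, pool $5,239.40 (≈ $19.5500 each)
After Nov 4: 526 on hand, pool $9,767.30 (≈ $18.5690 each)
After Nov 7: 882 on hand, pool $16,353.30 (≈ $18.5412 each)
Nov 8, sell 451: 451/882 × $16,353.30 → $8,362.06
After Nov 10: 575 on hand, pool $10,432.04 (≈ $18.1427 each)
Nov 11, sell 378: 378/575 × $10,432.04 → $6,857.93
After Nov 12: 237 on hand, pool $4,158.11 (≈ $17.5448 each)
Nov 13, sell 121: 121/237 × $4,158.11 → $2,122.91
After Nov 14: 449 on hand, pool $6,247.65 (≈ $13.9146 each)
Nov 15, sell 258: 258/449 × $6,247.65 → $3,589.96
Total COGS = $8,362.06 + $6,857.93 + $2,122.91 + $3,589.96 = $20,932.86
Ending inventory (cost pool remaining) = $2,657.69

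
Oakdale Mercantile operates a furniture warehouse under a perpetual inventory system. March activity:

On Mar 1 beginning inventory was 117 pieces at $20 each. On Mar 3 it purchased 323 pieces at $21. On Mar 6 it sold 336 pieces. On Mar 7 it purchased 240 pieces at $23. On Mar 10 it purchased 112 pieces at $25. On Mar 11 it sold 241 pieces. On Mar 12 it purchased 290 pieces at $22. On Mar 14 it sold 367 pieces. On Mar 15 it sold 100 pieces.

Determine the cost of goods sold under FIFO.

COGS = $22,987

Mar 6, 336 sold [FIFO — oldest first]: 117 @ $20 + 219 @ $21 = $6,939
Mar 11, 241 sold [FIFO — oldest first]: 104 @ $21 + 137 @ $23 = $5,335
Mar 14, 367 sold [FIFO — oldest first]: 103 @ $23 + 112 @ $25 + 152 @ $22 = $8,513
Mar 15, 100 sold [FIFO — oldest first]: 100 @ $22 = $2,200
Total COGS = $6,939 + $5,335 + $8,513 + $2,200 = $22,987
Ending inventory: 38 @ $22 = $836
Check: goods available $23,823 = COGS $22,987 + ending $836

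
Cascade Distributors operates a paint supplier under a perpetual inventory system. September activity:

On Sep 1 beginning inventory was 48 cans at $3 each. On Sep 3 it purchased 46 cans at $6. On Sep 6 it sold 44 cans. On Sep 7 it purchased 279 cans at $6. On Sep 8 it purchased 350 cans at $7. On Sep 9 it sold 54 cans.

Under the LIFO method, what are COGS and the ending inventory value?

COGS = $642; ending inventory = $3,902

Sep 6, 44 sold [LIFO — newest first]: 44 @ $6 = $264
Sep 9, 54 sold [LIFO — newest first]: 54 @ $7 = $378
Total COGS = $264 + $378 = $642
Ending inventory: 48 @ $3 + 2 @ $6 + 279 @ $6 + 296 @ $7 = $3,902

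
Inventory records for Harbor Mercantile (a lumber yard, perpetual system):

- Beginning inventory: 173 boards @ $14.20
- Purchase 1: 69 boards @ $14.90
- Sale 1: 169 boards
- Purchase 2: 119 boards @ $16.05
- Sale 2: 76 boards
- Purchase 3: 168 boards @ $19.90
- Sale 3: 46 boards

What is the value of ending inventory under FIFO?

Ending inventory = $4,466.70

Sale 1 (169) [FIFO — oldest first]: 169 @ $14.20 = $2,399.80
Sale 2 (76) [FIFO — oldest first]: 4 @ $14.20 + 69 @ $14.90 + 3 @ $16.05 = $1,133.05
Sale 3 (46) [FIFO — oldest first]: 46 @ $16.05 = $738.30
Total COGS = $2,399.80 + $1,133.05 + $738.30 = $4,271.15
Ending inventory: 70 @ $16.05 + 168 @ $19.90 = $4,466.70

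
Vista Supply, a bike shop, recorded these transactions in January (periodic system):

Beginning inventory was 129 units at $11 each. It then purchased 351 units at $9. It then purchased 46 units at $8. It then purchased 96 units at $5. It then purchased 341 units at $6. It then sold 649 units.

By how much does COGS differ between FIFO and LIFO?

$1,200

FIFO COGS: 129 @ $11 + 351 @ $9 + 46 @ $8 + 96 @ $5 + 27 @ $6 = $5,588
LIFO COGS: 341 @ $6 + 96 @ $5 + 46 @ $8 + 166 @ $9 = $4,388
Difference = |$5,588 − $4,388| = $1,200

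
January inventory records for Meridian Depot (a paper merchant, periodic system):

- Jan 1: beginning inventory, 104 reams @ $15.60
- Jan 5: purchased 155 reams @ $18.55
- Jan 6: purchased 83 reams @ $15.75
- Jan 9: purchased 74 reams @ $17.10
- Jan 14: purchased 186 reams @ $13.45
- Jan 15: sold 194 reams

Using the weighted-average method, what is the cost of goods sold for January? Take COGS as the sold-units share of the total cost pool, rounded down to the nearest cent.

COGS = $3,084.66

Jan 15, sell 194: 194/602 × $9,572.00 → $3,084.66
Ending inventory (cost pool remaining) = $6,487.34
Check: goods available $9,572.00 = COGS $3,084.66 + ending $6,487.34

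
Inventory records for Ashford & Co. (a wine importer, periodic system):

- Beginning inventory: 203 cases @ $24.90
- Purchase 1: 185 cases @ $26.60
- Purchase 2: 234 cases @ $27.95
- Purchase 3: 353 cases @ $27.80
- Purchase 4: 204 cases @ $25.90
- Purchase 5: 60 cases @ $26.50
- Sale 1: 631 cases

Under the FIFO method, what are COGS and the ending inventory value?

COGS = $16,766.20; ending inventory = $16,436.80

Sale 1 (631) [FIFO — oldest first]: 203 @ $24.90 + 185 @ $26.60 + 234 @ $27.95 + 9 @ $27.80 = $16,766.20
Ending inventory: 344 @ $27.80 + 204 @ $25.90 + 60 @ $26.50 = $16,436.80
Check: goods available $33,203.00 = COGS $16,766.20 + ending $16,436.80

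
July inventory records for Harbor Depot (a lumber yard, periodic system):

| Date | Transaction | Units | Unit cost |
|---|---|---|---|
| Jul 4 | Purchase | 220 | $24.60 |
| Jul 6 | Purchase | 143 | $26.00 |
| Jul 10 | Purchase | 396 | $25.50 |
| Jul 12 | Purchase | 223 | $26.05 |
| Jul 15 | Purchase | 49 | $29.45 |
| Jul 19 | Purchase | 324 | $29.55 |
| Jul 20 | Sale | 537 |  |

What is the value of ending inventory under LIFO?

Jul 20, 537 sold [LIFO — newest first]: 324 @ $29.55 + 49 @ $29.45 + 164 @ $26.05 = $15,289.45
Ending inventory: 220 @ $24.60 + 143 @ $26.00 + 396 @ $25.50 + 59 @ $26.05 = $20,764.95

Ending inventory = $20,764.95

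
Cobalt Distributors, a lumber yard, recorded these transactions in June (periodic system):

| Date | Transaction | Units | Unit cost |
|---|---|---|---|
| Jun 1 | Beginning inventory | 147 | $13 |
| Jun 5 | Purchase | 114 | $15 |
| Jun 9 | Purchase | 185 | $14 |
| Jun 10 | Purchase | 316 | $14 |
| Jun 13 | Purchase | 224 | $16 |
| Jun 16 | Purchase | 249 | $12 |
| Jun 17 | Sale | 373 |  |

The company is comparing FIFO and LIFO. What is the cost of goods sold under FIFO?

FIFO COGS: 147 @ $13 + 114 @ $15 + 112 @ $14 = $5,189
LIFO COGS: 249 @ $12 + 124 @ $16 = $4,972

COGS = $5,189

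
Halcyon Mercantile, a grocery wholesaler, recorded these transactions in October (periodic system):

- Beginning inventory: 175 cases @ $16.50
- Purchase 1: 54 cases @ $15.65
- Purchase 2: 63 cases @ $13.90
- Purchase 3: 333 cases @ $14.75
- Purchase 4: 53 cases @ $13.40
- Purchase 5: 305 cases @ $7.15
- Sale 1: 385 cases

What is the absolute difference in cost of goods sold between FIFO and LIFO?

$2,690.85

FIFO COGS: 175 @ $16.50 + 54 @ $15.65 + 63 @ $13.90 + 93 @ $14.75 = $5,980.05
LIFO COGS: 305 @ $7.15 + 53 @ $13.40 + 27 @ $14.75 = $3,289.20
Difference = |$5,980.05 − $3,289.20| = $2,690.85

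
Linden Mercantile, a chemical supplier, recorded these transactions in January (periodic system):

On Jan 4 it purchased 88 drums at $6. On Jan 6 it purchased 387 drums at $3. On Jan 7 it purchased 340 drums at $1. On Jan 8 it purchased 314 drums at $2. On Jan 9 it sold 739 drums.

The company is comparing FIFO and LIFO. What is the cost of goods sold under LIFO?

COGS = $1,223

FIFO COGS: 88 @ $6 + 387 @ $3 + 264 @ $1 = $1,953
LIFO COGS: 314 @ $2 + 340 @ $1 + 85 @ $3 = $1,223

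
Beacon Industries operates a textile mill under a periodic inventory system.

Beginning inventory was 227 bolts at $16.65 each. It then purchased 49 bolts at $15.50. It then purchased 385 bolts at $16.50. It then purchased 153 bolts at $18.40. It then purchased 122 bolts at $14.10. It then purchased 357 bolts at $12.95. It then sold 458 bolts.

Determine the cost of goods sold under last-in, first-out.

COGS = $6,047.25

Sale 1 (458) [LIFO — newest first]: 357 @ $12.95 + 101 @ $14.10 = $6,047.25
Ending inventory: 227 @ $16.65 + 49 @ $15.50 + 385 @ $16.50 + 153 @ $18.40 + 21 @ $14.10 = $14,002.85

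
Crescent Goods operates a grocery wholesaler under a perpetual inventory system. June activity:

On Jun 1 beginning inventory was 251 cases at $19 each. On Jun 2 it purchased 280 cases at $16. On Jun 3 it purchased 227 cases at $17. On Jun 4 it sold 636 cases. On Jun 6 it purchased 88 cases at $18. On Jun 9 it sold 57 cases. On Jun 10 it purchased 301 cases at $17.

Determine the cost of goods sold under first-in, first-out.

COGS = $12,003

Jun 4, 636 sold [FIFO — oldest first]: 251 @ $19 + 280 @ $16 + 105 @ $17 = $11,034
Jun 9, 57 sold [FIFO — oldest first]: 57 @ $17 = $969
Total COGS = $11,034 + $969 = $12,003
Ending inventory: 65 @ $17 + 88 @ $18 + 301 @ $17 = $7,806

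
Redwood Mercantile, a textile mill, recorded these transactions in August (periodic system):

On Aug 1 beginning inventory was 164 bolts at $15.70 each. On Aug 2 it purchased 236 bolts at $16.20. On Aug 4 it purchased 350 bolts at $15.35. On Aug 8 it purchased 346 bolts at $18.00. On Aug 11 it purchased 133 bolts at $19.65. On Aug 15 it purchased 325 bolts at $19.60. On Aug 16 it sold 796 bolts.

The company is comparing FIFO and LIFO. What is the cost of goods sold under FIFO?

COGS = $12,598.50

FIFO COGS: 164 @ $15.70 + 236 @ $16.20 + 350 @ $15.35 + 46 @ $18.00 = $12,598.50
LIFO COGS: 325 @ $19.60 + 133 @ $19.65 + 338 @ $18.00 = $15,067.45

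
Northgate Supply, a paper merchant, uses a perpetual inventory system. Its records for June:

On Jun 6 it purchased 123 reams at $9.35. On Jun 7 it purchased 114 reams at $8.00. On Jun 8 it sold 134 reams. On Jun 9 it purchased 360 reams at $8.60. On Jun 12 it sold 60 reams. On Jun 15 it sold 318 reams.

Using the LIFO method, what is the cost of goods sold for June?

COGS = $4,363.30

Jun 8, 134 sold [LIFO — newest first]: 114 @ $8.00 + 20 @ $9.35 = $1,099.00
Jun 12, 60 sold [LIFO — newest first]: 60 @ $8.60 = $516.00
Jun 15, 318 sold [LIFO — newest first]: 300 @ $8.60 + 18 @ $9.35 = $2,748.30
Total COGS = $1,099.00 + $516.00 + $2,748.30 = $4,363.30
Ending inventory: 85 @ $9.35 = $794.75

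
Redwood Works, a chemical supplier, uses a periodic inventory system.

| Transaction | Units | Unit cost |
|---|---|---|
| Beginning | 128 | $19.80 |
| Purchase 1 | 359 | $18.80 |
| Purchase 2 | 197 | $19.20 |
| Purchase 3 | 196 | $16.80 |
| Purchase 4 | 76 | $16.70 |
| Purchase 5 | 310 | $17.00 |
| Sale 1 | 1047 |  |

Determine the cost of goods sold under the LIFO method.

COGS = $18,652.80

Sale 1 (1047) [LIFO — newest first]: 310 @ $17.00 + 76 @ $16.70 + 196 @ $16.80 + 197 @ $19.20 + 268 @ $18.80 = $18,652.80
Ending inventory: 128 @ $19.80 + 91 @ $18.80 = $4,245.20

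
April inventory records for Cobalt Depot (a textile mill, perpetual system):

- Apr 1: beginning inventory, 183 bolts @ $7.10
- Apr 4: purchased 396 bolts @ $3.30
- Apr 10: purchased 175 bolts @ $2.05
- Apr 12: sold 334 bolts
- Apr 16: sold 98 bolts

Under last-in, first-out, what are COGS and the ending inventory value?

Apr 12, 334 sold [LIFO — newest first]: 175 @ $2.05 + 159 @ $3.30 = $883.45
Apr 16, 98 sold [LIFO — newest first]: 98 @ $3.30 = $323.40
Total COGS = $883.45 + $323.40 = $1,206.85
Ending inventory: 183 @ $7.10 + 139 @ $3.30 = $1,758.00
Check: goods available $2,964.85 = COGS $1,206.85 + ending $1,758.00

COGS = $1,206.85; ending inventory = $1,758.00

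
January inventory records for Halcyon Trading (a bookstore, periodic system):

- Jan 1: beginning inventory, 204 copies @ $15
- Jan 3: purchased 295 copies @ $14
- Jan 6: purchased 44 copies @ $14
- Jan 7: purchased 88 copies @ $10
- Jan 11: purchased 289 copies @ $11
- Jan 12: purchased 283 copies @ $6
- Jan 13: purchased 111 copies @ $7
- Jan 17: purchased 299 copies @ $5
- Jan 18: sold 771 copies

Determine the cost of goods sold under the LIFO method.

Jan 18, 771 sold [LIFO — newest first]: 299 @ $5 + 111 @ $7 + 283 @ $6 + 78 @ $11 = $4,828
Ending inventory: 204 @ $15 + 295 @ $14 + 44 @ $14 + 88 @ $10 + 211 @ $11 = $11,007

COGS = $4,828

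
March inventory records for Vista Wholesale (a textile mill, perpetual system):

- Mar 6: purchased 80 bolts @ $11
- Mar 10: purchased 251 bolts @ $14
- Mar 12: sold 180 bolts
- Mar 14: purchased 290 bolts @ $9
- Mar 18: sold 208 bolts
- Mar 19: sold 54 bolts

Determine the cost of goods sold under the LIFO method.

COGS = $4,878

Mar 12, 180 sold [LIFO — newest first]: 180 @ $14 = $2,520
Mar 18, 208 sold [LIFO — newest first]: 208 @ $9 = $1,872
Mar 19, 54 sold [LIFO — newest first]: 54 @ $9 = $486
Total COGS = $2,520 + $1,872 + $486 = $4,878
Ending inventory: 80 @ $11 + 71 @ $14 + 28 @ $9 = $2,126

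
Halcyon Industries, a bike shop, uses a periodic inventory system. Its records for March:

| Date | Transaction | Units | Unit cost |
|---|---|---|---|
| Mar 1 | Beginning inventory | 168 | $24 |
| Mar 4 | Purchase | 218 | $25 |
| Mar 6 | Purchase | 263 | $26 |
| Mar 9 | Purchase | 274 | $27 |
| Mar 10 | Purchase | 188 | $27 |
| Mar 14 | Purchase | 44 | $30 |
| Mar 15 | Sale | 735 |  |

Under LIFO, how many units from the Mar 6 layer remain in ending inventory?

Mar 15, 735 sold [LIFO — newest first]: 44 @ $30 + 188 @ $27 + 274 @ $27 + 229 @ $26 = $19,748
Ending inventory: 168 @ $24 + 218 @ $25 + 34 @ $26 = $10,366

34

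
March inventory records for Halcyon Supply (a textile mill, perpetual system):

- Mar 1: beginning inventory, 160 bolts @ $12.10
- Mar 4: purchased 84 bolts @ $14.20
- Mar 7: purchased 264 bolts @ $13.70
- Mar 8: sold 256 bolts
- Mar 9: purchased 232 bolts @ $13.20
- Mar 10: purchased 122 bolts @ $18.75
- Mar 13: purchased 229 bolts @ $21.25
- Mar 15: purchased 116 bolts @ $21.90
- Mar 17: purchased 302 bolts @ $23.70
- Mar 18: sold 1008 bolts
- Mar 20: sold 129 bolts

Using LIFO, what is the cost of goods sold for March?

Mar 8, 256 sold [LIFO — newest first]: 256 @ $13.70 = $3,507.20
Mar 18, 1008 sold [LIFO — newest first]: 302 @ $23.70 + 116 @ $21.90 + 229 @ $21.25 + 122 @ $18.75 + 232 @ $13.20 + 7 @ $13.70 = $20,009.85
Mar 20, 129 sold [LIFO — newest first]: 1 @ $13.70 + 84 @ $14.20 + 44 @ $12.10 = $1,738.90
Total COGS = $3,507.20 + $20,009.85 + $1,738.90 = $25,255.95
Ending inventory: 116 @ $12.10 = $1,403.60
Check: goods available $26,659.55 = COGS $25,255.95 + ending $1,403.60

COGS = $25,255.95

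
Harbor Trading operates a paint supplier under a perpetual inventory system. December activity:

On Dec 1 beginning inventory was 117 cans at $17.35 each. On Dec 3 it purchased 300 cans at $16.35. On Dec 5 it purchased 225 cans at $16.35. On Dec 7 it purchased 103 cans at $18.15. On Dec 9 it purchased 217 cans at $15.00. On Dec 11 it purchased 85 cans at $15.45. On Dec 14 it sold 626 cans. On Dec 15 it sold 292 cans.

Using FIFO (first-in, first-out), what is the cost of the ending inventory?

Ending inventory = $1,973.25

Dec 14, 626 sold [FIFO — oldest first]: 117 @ $17.35 + 300 @ $16.35 + 209 @ $16.35 = $10,352.10
Dec 15, 292 sold [FIFO — oldest first]: 16 @ $16.35 + 103 @ $18.15 + 173 @ $15.00 = $4,726.05
Total COGS = $10,352.10 + $4,726.05 = $15,078.15
Ending inventory: 44 @ $15.00 + 85 @ $15.45 = $1,973.25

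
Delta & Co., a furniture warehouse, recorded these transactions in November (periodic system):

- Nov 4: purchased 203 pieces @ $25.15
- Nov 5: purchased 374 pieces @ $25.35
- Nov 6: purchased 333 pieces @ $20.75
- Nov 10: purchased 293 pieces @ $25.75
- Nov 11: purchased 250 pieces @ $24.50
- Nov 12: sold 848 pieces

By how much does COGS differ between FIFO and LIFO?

$211.10

FIFO COGS: 203 @ $25.15 + 374 @ $25.35 + 271 @ $20.75 = $20,209.60
LIFO COGS: 250 @ $24.50 + 293 @ $25.75 + 305 @ $20.75 = $19,998.50
Difference = |$20,209.60 − $19,998.50| = $211.10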